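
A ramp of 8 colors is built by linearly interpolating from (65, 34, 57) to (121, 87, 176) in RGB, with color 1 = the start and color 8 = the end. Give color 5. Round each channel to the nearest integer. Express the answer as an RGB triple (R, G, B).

(97, 64, 125)

With 8 swatches and endpoints inclusive, swatch 5 sits at t = (5 − 1)/(8 − 1) = 4/7 ≈ 0.5714.
R = 65 + 0.5714 × (121 − 65) = 96.998 → 97
G = 34 + 0.5714 × (87 − 34) = 64.284 → 64
B = 57 + 0.5714 × (176 − 57) = 124.997 → 125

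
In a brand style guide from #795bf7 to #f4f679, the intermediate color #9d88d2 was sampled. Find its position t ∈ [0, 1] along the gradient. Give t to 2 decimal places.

Invert the lerp on the G channel (largest span, 155): t = (136 − 91) / (246 − 91) = 45/155 = 0.29032.
Check on R: (157 − 121)/(244 − 121) = 0.2927 ✓

0.29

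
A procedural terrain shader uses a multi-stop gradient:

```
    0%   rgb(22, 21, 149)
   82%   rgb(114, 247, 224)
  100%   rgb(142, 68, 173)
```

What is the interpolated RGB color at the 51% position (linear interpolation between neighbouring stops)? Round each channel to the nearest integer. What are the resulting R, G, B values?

(79, 162, 196)

51% lies between the 0% and 82% stops, so the local fraction is t = (51 − 0)/(82 − 0) = 51/82 ≈ 0.622.
R = 22 + 0.622 × (114 − 22) = 79.224 → 79
G = 21 + 0.622 × (247 − 21) = 161.572 → 162
B = 149 + 0.622 × (224 − 149) = 195.65 → 196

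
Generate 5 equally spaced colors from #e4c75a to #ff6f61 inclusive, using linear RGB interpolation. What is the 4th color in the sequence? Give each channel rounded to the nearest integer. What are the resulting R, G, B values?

With 5 swatches and endpoints inclusive, swatch 4 sits at t = (4 − 1)/(5 − 1) = 3/4 ≈ 0.75.
#e4c75a → (228, 199, 90); #ff6f61 → (255, 111, 97).
R = 228 + 0.75 × (255 − 228) = 248.25 → 248
G = 199 + 0.75 × (111 − 199) = 133 → 133
B = 90 + 0.75 × (97 − 90) = 95.25 → 95

(248, 133, 95)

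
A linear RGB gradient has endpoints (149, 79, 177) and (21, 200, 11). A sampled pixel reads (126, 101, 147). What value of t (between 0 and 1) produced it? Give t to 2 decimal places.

0.18

Invert the lerp on the B channel (largest span, 166): t = (147 − 177) / (11 − 177) = -30/-166 = 0.18072.
Check on R: (126 − 149)/(21 − 149) = 0.1797 ✓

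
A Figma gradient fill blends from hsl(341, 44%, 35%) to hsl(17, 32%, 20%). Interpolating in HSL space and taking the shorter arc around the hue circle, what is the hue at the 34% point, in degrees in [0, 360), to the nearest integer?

353

Hue: 17 − 341 = -324°, but |-324| > 180 so the shorter arc goes the other way: Δh = -324 + 360 = 36°.
H = 341 + 0.34 × (36) = 353.24 → 353°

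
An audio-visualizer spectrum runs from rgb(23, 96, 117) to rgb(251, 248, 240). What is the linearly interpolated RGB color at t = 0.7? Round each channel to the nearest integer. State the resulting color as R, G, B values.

(183, 202, 203)

R = 23 + 0.7 × (251 − 23) = 23 + 0.7 × 228 = 182.6 → 183
G = 96 + 0.7 × (248 − 96) = 96 + 0.7 × 152 = 202.4 → 202
B = 117 + 0.7 × (240 − 117) = 117 + 0.7 × 123 = 203.1 → 203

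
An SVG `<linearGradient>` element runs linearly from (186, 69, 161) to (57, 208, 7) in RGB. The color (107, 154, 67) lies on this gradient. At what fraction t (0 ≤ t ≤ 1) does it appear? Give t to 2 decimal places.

Invert the lerp on the B channel (largest span, 154): t = (67 − 161) / (7 − 161) = -94/-154 = 0.61039.
Check on R: (107 − 186)/(57 − 186) = 0.6124 ✓

0.61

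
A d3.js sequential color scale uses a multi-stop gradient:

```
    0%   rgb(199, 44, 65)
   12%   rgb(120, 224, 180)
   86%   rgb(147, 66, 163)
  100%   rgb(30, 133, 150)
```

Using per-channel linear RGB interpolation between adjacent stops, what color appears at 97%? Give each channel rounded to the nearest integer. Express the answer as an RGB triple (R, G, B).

97% lies between the 86% and 100% stops, so the local fraction is t = (97 − 86)/(100 − 86) = 11/14 ≈ 0.7857.
R = 147 + 0.7857 × (30 − 147) = 55.073 → 55
G = 66 + 0.7857 × (133 − 66) = 118.642 → 119
B = 163 + 0.7857 × (150 − 163) = 152.786 → 153

(55, 119, 153)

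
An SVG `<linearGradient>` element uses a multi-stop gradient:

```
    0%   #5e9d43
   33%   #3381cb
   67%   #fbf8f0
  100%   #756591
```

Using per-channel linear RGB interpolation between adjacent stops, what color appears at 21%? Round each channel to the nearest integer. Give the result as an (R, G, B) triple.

21% lies between the 0% and 33% stops, so the local fraction is t = (21 − 0)/(33 − 0) = 21/33 ≈ 0.6364.
#5e9d43 → (94, 157, 67); #3381cb → (51, 129, 203).
R = 94 + 0.6364 × (51 − 94) = 66.635 → 67
G = 157 + 0.6364 × (129 − 157) = 139.181 → 139
B = 67 + 0.6364 × (203 − 67) = 153.55 → 154

(67, 139, 154)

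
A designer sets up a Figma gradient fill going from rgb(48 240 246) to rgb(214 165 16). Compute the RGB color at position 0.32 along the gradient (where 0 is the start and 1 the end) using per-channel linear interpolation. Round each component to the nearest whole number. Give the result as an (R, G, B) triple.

R = 48 + 0.32 × (214 − 48) = 48 + 0.32 × 166 = 101.12 → 101
G = 240 + 0.32 × (165 − 240) = 240 + 0.32 × -75 = 216 → 216
B = 246 + 0.32 × (16 − 246) = 246 + 0.32 × -230 = 172.4 → 172

(101, 216, 172)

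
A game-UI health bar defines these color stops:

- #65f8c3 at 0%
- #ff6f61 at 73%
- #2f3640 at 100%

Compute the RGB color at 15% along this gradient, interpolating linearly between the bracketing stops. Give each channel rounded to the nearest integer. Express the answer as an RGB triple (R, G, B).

(133, 220, 175)

15% lies between the 0% and 73% stops, so the local fraction is t = (15 − 0)/(73 − 0) = 15/73 ≈ 0.2055.
#65f8c3 → (101, 248, 195); #ff6f61 → (255, 111, 97).
R = 101 + 0.2055 × (255 − 101) = 132.647 → 133
G = 248 + 0.2055 × (111 − 248) = 219.846 → 220
B = 195 + 0.2055 × (97 − 195) = 174.861 → 175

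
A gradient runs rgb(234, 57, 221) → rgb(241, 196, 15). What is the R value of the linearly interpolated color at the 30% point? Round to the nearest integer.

236

R = 234 + 0.3 × (241 − 234) = 236.1 → 236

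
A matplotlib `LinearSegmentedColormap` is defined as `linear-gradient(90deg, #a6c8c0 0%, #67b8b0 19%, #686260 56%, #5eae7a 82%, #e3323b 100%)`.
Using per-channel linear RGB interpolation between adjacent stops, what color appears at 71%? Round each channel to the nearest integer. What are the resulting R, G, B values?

71% lies between the 56% and 82% stops, so the local fraction is t = (71 − 56)/(82 − 56) = 15/26 ≈ 0.5769.
#686260 → (104, 98, 96); #5eae7a → (94, 174, 122).
R = 104 + 0.5769 × (94 − 104) = 98.231 → 98
G = 98 + 0.5769 × (174 − 98) = 141.844 → 142
B = 96 + 0.5769 × (122 − 96) = 110.999 → 111

(98, 142, 111)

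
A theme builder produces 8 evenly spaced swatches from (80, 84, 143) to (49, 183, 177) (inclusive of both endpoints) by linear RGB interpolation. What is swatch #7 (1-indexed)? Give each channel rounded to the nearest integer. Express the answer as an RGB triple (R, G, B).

With 8 swatches and endpoints inclusive, swatch 7 sits at t = (7 − 1)/(8 − 1) = 6/7 ≈ 0.8571.
R = 80 + 0.8571 × (49 − 80) = 53.43 → 53
G = 84 + 0.8571 × (183 − 84) = 168.853 → 169
B = 143 + 0.8571 × (177 − 143) = 172.141 → 172

(53, 169, 172)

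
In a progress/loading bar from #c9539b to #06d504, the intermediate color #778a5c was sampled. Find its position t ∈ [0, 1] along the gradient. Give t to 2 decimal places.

Invert the lerp on the R channel (largest span, 195): t = (119 − 201) / (6 − 201) = -82/-195 = 0.42051.
Check on G: (138 − 83)/(213 − 83) = 0.4231 ✓

0.42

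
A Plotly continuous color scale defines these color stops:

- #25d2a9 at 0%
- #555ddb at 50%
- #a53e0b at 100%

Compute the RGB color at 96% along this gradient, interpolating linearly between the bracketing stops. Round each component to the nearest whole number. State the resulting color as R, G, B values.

(159, 64, 28)

96% lies between the 50% and 100% stops, so the local fraction is t = (96 − 50)/(100 − 50) = 46/50 ≈ 0.92.
#555ddb → (85, 93, 219); #a53e0b → (165, 62, 11).
R = 85 + 0.92 × (165 − 85) = 158.6 → 159
G = 93 + 0.92 × (62 − 93) = 64.48 → 64
B = 219 + 0.92 × (11 − 219) = 27.64 → 28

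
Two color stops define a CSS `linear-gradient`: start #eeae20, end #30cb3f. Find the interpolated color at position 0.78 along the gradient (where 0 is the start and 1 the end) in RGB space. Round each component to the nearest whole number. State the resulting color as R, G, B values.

(90, 197, 56)

#eeae20 → (238, 174, 32); #30cb3f → (48, 203, 63).
R = 238 + 0.78 × (48 − 238) = 238 + 0.78 × -190 = 89.8 → 90
G = 174 + 0.78 × (203 − 174) = 174 + 0.78 × 29 = 196.62 → 197
B = 32 + 0.78 × (63 − 32) = 32 + 0.78 × 31 = 56.18 → 56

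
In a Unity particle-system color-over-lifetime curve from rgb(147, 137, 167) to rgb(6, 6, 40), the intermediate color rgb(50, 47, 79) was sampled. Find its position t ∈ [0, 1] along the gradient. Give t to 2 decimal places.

Invert the lerp on the R channel (largest span, 141): t = (50 − 147) / (6 − 147) = -97/-141 = 0.68794.
Check on G: (47 − 137)/(6 − 137) = 0.687 ✓

0.69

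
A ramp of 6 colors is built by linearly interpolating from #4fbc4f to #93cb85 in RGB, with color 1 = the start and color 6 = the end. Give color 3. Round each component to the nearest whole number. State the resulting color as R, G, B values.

With 6 swatches and endpoints inclusive, swatch 3 sits at t = (3 − 1)/(6 − 1) = 2/5 ≈ 0.4.
#4fbc4f → (79, 188, 79); #93cb85 → (147, 203, 133).
R = 79 + 0.4 × (147 − 79) = 106.2 → 106
G = 188 + 0.4 × (203 − 188) = 194 → 194
B = 79 + 0.4 × (133 − 79) = 100.6 → 101

(106, 194, 101)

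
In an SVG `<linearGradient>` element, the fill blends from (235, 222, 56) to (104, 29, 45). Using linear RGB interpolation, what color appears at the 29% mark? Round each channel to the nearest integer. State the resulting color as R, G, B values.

29% corresponds to t = 0.29.
R = 235 + 0.29 × (104 − 235) = 235 + 0.29 × -131 = 197.01 → 197
G = 222 + 0.29 × (29 − 222) = 222 + 0.29 × -193 = 166.03 → 166
B = 56 + 0.29 × (45 − 56) = 56 + 0.29 × -11 = 52.81 → 53
So the blended color is (197, 166, 53), about #c5a635.

(197, 166, 53)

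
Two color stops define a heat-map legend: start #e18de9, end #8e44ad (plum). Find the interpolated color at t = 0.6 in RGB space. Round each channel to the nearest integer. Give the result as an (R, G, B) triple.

#e18de9 → (225, 141, 233); #8e44ad → (142, 68, 173).
R = 225 + 0.6 × (142 − 225) = 225 + 0.6 × -83 = 175.2 → 175
G = 141 + 0.6 × (68 − 141) = 141 + 0.6 × -73 = 97.2 → 97
B = 233 + 0.6 × (173 − 233) = 233 + 0.6 × -60 = 197 → 197

(175, 97, 197)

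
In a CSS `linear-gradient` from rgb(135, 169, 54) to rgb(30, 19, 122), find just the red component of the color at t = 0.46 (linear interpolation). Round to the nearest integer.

87

R = 135 + 0.46 × (30 − 135) = 86.7 → 87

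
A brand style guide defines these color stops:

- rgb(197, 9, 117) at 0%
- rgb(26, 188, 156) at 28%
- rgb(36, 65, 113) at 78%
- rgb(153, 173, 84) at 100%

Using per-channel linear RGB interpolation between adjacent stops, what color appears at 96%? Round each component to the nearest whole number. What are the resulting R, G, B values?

(132, 153, 89)

96% lies between the 78% and 100% stops, so the local fraction is t = (96 − 78)/(100 − 78) = 18/22 ≈ 0.8182.
R = 36 + 0.8182 × (153 − 36) = 131.729 → 132
G = 65 + 0.8182 × (173 − 65) = 153.366 → 153
B = 113 + 0.8182 × (84 − 113) = 89.272 → 89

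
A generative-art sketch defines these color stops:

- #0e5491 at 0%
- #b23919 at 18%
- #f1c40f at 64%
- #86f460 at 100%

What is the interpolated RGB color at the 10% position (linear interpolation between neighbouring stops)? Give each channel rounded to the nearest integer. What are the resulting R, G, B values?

(105, 69, 78)

10% lies between the 0% and 18% stops, so the local fraction is t = (10 − 0)/(18 − 0) = 10/18 ≈ 0.5556.
#0e5491 → (14, 84, 145); #b23919 → (178, 57, 25).
R = 14 + 0.5556 × (178 − 14) = 105.118 → 105
G = 84 + 0.5556 × (57 − 84) = 68.999 → 69
B = 145 + 0.5556 × (25 − 145) = 78.328 → 78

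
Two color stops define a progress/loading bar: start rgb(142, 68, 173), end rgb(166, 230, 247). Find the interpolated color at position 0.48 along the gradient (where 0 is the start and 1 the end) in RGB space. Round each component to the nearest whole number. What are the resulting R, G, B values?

(154, 146, 209)

R = 142 + 0.48 × (166 − 142) = 142 + 0.48 × 24 = 153.52 → 154
G = 68 + 0.48 × (230 − 68) = 68 + 0.48 × 162 = 145.76 → 146
B = 173 + 0.48 × (247 − 173) = 173 + 0.48 × 74 = 208.52 → 209
So the blended color is (154, 146, 209), about #9a92d1.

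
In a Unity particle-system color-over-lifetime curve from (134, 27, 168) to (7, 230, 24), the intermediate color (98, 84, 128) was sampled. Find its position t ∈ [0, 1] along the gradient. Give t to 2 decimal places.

0.28

Invert the lerp on the G channel (largest span, 203): t = (84 − 27) / (230 − 27) = 57/203 = 0.28079.
Check on R: (98 − 134)/(7 − 134) = 0.2835 ✓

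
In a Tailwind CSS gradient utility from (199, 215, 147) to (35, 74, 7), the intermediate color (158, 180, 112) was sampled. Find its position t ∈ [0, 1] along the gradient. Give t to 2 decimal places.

0.25

Invert the lerp on the R channel (largest span, 164): t = (158 − 199) / (35 − 199) = -41/-164 = 0.25.
Check on G: (180 − 215)/(74 − 215) = 0.2482 ✓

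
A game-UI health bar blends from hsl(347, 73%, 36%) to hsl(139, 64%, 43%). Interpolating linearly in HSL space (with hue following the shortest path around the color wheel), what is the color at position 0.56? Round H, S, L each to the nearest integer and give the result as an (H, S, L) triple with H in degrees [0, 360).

Hue: 139 − 347 = -208°, but |-208| > 180 so the shorter arc goes the other way: Δh = -208 + 360 = 152°.
H = 347 + 0.56 × (152) = 432.12 → 432 → 432 mod 360 = 72°
S = 73 + 0.56 × (64 − 73) = 67.96 → 68%
L = 36 + 0.56 × (43 − 36) = 39.92 → 40%

(72, 68, 40)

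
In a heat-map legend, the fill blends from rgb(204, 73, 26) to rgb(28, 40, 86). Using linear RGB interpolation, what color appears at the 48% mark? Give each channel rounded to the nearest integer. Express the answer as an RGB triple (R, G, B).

48% corresponds to t = 0.48.
R = 204 + 0.48 × (28 − 204) = 204 + 0.48 × -176 = 119.52 → 120
G = 73 + 0.48 × (40 − 73) = 73 + 0.48 × -33 = 57.16 → 57
B = 26 + 0.48 × (86 − 26) = 26 + 0.48 × 60 = 54.8 → 55
So the blended color is (120, 57, 55), about #783937.

(120, 57, 55)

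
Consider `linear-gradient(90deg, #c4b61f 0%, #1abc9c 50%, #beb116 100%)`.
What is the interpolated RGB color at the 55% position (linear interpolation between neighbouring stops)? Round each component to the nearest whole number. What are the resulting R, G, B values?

55% lies between the 50% and 100% stops, so the local fraction is t = (55 − 50)/(100 − 50) = 5/50 ≈ 0.1.
#1abc9c → (26, 188, 156); #beb116 → (190, 177, 22).
R = 26 + 0.1 × (190 − 26) = 42.4 → 42
G = 188 + 0.1 × (177 − 188) = 186.9 → 187
B = 156 + 0.1 × (22 − 156) = 142.6 → 143

(42, 187, 143)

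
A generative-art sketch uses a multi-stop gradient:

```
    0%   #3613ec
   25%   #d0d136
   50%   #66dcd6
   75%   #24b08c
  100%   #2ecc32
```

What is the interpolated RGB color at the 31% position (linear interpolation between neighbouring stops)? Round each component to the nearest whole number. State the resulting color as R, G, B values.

(183, 212, 92)

31% lies between the 25% and 50% stops, so the local fraction is t = (31 − 25)/(50 − 25) = 6/25 ≈ 0.24.
#d0d136 → (208, 209, 54); #66dcd6 → (102, 220, 214).
R = 208 + 0.24 × (102 − 208) = 182.56 → 183
G = 209 + 0.24 × (220 − 209) = 211.64 → 212
B = 54 + 0.24 × (214 − 54) = 92.4 → 92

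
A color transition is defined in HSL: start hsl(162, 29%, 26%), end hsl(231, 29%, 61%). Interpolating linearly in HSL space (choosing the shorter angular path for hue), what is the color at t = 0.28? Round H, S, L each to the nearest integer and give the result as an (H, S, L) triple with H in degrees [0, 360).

(181, 29, 36)

Hue arc: Δh = 231 − 162 = 69° (|Δh| ≤ 180, already the shorter path).
H = 162 + 0.28 × (69) = 181.32 → 181°
S = 29 + 0.28 × (29 − 29) = 29 → 29%
L = 26 + 0.28 × (61 − 26) = 35.8 → 36%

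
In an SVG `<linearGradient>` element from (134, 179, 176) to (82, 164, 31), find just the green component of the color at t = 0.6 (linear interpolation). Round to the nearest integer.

170

G = 179 + 0.6 × (164 − 179) = 170 → 170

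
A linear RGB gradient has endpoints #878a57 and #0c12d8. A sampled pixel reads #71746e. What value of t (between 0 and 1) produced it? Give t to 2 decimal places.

Invert the lerp on the B channel (largest span, 129): t = (110 − 87) / (216 − 87) = 23/129 = 0.17829.
Check on R: (113 − 135)/(12 − 135) = 0.1789 ✓

0.18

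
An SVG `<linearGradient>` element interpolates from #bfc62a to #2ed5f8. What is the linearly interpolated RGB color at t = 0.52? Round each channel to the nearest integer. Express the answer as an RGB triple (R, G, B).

#bfc62a → (191, 198, 42); #2ed5f8 → (46, 213, 248).
R = 191 + 0.52 × (46 − 191) = 191 + 0.52 × -145 = 115.6 → 116
G = 198 + 0.52 × (213 − 198) = 198 + 0.52 × 15 = 205.8 → 206
B = 42 + 0.52 × (248 − 42) = 42 + 0.52 × 206 = 149.12 → 149

(116, 206, 149)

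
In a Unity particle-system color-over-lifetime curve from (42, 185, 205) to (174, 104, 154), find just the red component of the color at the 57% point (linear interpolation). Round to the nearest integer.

117

R = 42 + 0.57 × (174 − 42) = 117.24 → 117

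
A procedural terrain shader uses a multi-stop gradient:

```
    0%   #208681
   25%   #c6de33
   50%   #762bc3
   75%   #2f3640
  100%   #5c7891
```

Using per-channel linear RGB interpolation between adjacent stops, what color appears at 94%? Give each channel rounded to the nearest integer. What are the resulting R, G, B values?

(81, 104, 126)

94% lies between the 75% and 100% stops, so the local fraction is t = (94 − 75)/(100 − 75) = 19/25 ≈ 0.76.
#2f3640 → (47, 54, 64); #5c7891 → (92, 120, 145).
R = 47 + 0.76 × (92 − 47) = 81.2 → 81
G = 54 + 0.76 × (120 − 54) = 104.16 → 104
B = 64 + 0.76 × (145 − 64) = 125.56 → 126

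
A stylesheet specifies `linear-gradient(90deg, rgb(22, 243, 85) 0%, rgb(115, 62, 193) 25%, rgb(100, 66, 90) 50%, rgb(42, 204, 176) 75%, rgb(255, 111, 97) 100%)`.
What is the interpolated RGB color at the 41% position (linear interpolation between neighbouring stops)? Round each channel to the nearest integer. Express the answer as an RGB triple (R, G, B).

(105, 65, 127)

41% lies between the 25% and 50% stops, so the local fraction is t = (41 − 25)/(50 − 25) = 16/25 ≈ 0.64.
R = 115 + 0.64 × (100 − 115) = 105.4 → 105
G = 62 + 0.64 × (66 − 62) = 64.56 → 65
B = 193 + 0.64 × (90 − 193) = 127.08 → 127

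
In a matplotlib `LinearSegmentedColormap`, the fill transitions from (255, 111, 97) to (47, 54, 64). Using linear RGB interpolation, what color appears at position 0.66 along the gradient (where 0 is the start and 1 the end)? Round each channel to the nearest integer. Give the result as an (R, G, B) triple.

(118, 73, 75)

R = 255 + 0.66 × (47 − 255) = 255 + 0.66 × -208 = 117.72 → 118
G = 111 + 0.66 × (54 − 111) = 111 + 0.66 × -57 = 73.38 → 73
B = 97 + 0.66 × (64 − 97) = 97 + 0.66 × -33 = 75.22 → 75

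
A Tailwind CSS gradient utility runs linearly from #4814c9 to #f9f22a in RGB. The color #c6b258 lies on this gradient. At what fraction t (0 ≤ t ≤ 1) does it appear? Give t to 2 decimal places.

0.71

Invert the lerp on the G channel (largest span, 222): t = (178 − 20) / (242 − 20) = 158/222 = 0.71171.
Check on R: (198 − 72)/(249 − 72) = 0.7119 ✓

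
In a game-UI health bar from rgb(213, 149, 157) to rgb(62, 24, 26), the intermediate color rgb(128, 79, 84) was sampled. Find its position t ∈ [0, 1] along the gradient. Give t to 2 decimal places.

0.56

Invert the lerp on the R channel (largest span, 151): t = (128 − 213) / (62 − 213) = -85/-151 = 0.56291.
Check on G: (79 − 149)/(24 − 149) = 0.56 ✓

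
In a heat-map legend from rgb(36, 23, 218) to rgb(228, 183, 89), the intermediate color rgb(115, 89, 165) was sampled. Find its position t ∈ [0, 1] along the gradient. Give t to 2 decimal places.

Invert the lerp on the R channel (largest span, 192): t = (115 − 36) / (228 − 36) = 79/192 = 0.41146.
Check on G: (89 − 23)/(183 − 23) = 0.4125 ✓

0.41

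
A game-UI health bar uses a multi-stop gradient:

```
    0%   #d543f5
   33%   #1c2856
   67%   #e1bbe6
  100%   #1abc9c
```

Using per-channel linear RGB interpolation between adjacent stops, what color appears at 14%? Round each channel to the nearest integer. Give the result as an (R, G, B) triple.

(135, 56, 178)

14% lies between the 0% and 33% stops, so the local fraction is t = (14 − 0)/(33 − 0) = 14/33 ≈ 0.4242.
#d543f5 → (213, 67, 245); #1c2856 → (28, 40, 86).
R = 213 + 0.4242 × (28 − 213) = 134.523 → 135
G = 67 + 0.4242 × (40 − 67) = 55.547 → 56
B = 245 + 0.4242 × (86 − 245) = 177.552 → 178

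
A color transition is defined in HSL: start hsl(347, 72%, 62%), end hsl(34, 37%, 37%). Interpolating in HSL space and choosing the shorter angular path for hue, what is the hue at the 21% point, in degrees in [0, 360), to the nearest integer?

Hue: 34 − 347 = -313°, but |-313| > 180 so the shorter arc goes the other way: Δh = -313 + 360 = 47°.
H = 347 + 0.21 × (47) = 356.87 → 357°

357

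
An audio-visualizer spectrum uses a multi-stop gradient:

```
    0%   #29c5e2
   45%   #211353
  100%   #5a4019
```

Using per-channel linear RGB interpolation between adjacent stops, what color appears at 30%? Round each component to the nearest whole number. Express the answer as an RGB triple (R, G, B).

30% lies between the 0% and 45% stops, so the local fraction is t = (30 − 0)/(45 − 0) = 30/45 ≈ 0.6667.
#29c5e2 → (41, 197, 226); #211353 → (33, 19, 83).
R = 41 + 0.6667 × (33 − 41) = 35.666 → 36
G = 197 + 0.6667 × (19 − 197) = 78.327 → 78
B = 226 + 0.6667 × (83 − 226) = 130.662 → 131

(36, 78, 131)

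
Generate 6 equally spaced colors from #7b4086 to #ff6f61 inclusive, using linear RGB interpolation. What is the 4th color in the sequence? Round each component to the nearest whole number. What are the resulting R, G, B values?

(202, 92, 112)

With 6 swatches and endpoints inclusive, swatch 4 sits at t = (4 − 1)/(6 − 1) = 3/5 ≈ 0.6.
#7b4086 → (123, 64, 134); #ff6f61 → (255, 111, 97).
R = 123 + 0.6 × (255 − 123) = 202.2 → 202
G = 64 + 0.6 × (111 − 64) = 92.2 → 92
B = 134 + 0.6 × (97 − 134) = 111.8 → 112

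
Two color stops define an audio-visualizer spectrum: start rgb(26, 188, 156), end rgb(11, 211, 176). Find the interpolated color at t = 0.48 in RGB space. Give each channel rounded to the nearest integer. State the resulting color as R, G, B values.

R = 26 + 0.48 × (11 − 26) = 26 + 0.48 × -15 = 18.8 → 19
G = 188 + 0.48 × (211 − 188) = 188 + 0.48 × 23 = 199.04 → 199
B = 156 + 0.48 × (176 − 156) = 156 + 0.48 × 20 = 165.6 → 166

(19, 199, 166)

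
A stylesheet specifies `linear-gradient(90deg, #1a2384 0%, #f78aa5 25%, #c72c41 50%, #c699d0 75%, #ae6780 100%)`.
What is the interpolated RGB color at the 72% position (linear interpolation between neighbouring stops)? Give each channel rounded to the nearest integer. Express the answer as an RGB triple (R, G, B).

(198, 140, 191)

72% lies between the 50% and 75% stops, so the local fraction is t = (72 − 50)/(75 − 50) = 22/25 ≈ 0.88.
#c72c41 → (199, 44, 65); #c699d0 → (198, 153, 208).
R = 199 + 0.88 × (198 − 199) = 198.12 → 198
G = 44 + 0.88 × (153 − 44) = 139.92 → 140
B = 65 + 0.88 × (208 − 65) = 190.84 → 191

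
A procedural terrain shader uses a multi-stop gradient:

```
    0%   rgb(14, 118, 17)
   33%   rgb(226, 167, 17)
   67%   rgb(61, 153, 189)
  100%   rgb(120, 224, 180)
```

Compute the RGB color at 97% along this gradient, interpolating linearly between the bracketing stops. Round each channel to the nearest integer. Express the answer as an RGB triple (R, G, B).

97% lies between the 67% and 100% stops, so the local fraction is t = (97 − 67)/(100 − 67) = 30/33 ≈ 0.9091.
R = 61 + 0.9091 × (120 − 61) = 114.637 → 115
G = 153 + 0.9091 × (224 − 153) = 217.546 → 218
B = 189 + 0.9091 × (180 − 189) = 180.818 → 181

(115, 218, 181)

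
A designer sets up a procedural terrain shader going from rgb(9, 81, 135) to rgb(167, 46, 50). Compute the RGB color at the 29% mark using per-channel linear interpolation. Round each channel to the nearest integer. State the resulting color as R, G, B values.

(55, 71, 110)

29% corresponds to t = 0.29.
R = 9 + 0.29 × (167 − 9) = 9 + 0.29 × 158 = 54.82 → 55
G = 81 + 0.29 × (46 − 81) = 81 + 0.29 × -35 = 70.85 → 71
B = 135 + 0.29 × (50 − 135) = 135 + 0.29 × -85 = 110.35 → 110
So the blended color is (55, 71, 110), about #37476e.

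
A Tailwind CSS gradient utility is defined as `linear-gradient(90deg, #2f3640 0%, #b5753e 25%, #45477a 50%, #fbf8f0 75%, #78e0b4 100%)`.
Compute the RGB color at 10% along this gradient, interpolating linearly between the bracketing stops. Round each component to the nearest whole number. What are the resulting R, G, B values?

(101, 79, 63)

10% lies between the 0% and 25% stops, so the local fraction is t = (10 − 0)/(25 − 0) = 10/25 ≈ 0.4.
#2f3640 → (47, 54, 64); #b5753e → (181, 117, 62).
R = 47 + 0.4 × (181 − 47) = 100.6 → 101
G = 54 + 0.4 × (117 − 54) = 79.2 → 79
B = 64 + 0.4 × (62 − 64) = 63.2 → 63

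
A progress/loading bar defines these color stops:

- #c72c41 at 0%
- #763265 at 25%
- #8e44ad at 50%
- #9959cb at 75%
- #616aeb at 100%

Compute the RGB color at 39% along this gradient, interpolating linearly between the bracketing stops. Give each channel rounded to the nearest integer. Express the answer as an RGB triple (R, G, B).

39% lies between the 25% and 50% stops, so the local fraction is t = (39 − 25)/(50 − 25) = 14/25 ≈ 0.56.
#763265 → (118, 50, 101); #8e44ad → (142, 68, 173).
R = 118 + 0.56 × (142 − 118) = 131.44 → 131
G = 50 + 0.56 × (68 − 50) = 60.08 → 60
B = 101 + 0.56 × (173 − 101) = 141.32 → 141

(131, 60, 141)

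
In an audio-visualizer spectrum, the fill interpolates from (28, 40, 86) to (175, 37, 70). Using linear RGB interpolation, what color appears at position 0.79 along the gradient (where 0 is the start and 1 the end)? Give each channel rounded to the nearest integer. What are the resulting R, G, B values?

R = 28 + 0.79 × (175 − 28) = 28 + 0.79 × 147 = 144.13 → 144
G = 40 + 0.79 × (37 − 40) = 40 + 0.79 × -3 = 37.63 → 38
B = 86 + 0.79 × (70 − 86) = 86 + 0.79 × -16 = 73.36 → 73

(144, 38, 73)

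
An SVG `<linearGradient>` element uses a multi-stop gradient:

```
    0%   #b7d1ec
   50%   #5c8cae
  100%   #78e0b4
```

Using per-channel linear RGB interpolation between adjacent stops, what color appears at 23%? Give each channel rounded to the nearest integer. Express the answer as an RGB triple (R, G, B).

23% lies between the 0% and 50% stops, so the local fraction is t = (23 − 0)/(50 − 0) = 23/50 ≈ 0.46.
#b7d1ec → (183, 209, 236); #5c8cae → (92, 140, 174).
R = 183 + 0.46 × (92 − 183) = 141.14 → 141
G = 209 + 0.46 × (140 − 209) = 177.26 → 177
B = 236 + 0.46 × (174 − 236) = 207.48 → 207

(141, 177, 207)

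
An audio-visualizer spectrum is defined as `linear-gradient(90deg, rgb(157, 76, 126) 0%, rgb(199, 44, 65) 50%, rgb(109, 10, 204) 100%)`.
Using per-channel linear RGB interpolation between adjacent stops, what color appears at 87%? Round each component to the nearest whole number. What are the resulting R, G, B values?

(132, 19, 168)

87% lies between the 50% and 100% stops, so the local fraction is t = (87 − 50)/(100 − 50) = 37/50 ≈ 0.74.
R = 199 + 0.74 × (109 − 199) = 132.4 → 132
G = 44 + 0.74 × (10 − 44) = 18.84 → 19
B = 65 + 0.74 × (204 − 65) = 167.86 → 168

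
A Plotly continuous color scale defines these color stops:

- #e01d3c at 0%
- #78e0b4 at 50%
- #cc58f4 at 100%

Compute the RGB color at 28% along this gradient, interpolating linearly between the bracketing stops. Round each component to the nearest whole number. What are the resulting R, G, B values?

(166, 138, 127)

28% lies between the 0% and 50% stops, so the local fraction is t = (28 − 0)/(50 − 0) = 28/50 ≈ 0.56.
#e01d3c → (224, 29, 60); #78e0b4 → (120, 224, 180).
R = 224 + 0.56 × (120 − 224) = 165.76 → 166
G = 29 + 0.56 × (224 − 29) = 138.2 → 138
B = 60 + 0.56 × (180 − 60) = 127.2 → 127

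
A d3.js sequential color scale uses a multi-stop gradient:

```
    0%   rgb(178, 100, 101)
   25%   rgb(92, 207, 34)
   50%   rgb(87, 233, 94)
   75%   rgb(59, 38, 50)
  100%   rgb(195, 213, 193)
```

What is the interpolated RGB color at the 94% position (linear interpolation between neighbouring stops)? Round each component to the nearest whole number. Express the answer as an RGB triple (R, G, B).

(162, 171, 159)

94% lies between the 75% and 100% stops, so the local fraction is t = (94 − 75)/(100 − 75) = 19/25 ≈ 0.76.
R = 59 + 0.76 × (195 − 59) = 162.36 → 162
G = 38 + 0.76 × (213 − 38) = 171 → 171
B = 50 + 0.76 × (193 − 50) = 158.68 → 159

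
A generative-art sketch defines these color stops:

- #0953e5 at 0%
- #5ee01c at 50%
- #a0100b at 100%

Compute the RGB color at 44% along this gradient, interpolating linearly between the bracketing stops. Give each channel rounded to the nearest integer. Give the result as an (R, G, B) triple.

(84, 207, 52)

44% lies between the 0% and 50% stops, so the local fraction is t = (44 − 0)/(50 − 0) = 44/50 ≈ 0.88.
#0953e5 → (9, 83, 229); #5ee01c → (94, 224, 28).
R = 9 + 0.88 × (94 − 9) = 83.8 → 84
G = 83 + 0.88 × (224 − 83) = 207.08 → 207
B = 229 + 0.88 × (28 − 229) = 52.12 → 52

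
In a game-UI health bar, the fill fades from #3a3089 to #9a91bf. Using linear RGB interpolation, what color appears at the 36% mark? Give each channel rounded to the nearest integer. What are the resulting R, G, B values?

#3a3089 → (58, 48, 137); #9a91bf → (154, 145, 191).
36% corresponds to t = 0.36.
R = 58 + 0.36 × (154 − 58) = 58 + 0.36 × 96 = 92.56 → 93
G = 48 + 0.36 × (145 − 48) = 48 + 0.36 × 97 = 82.92 → 83
B = 137 + 0.36 × (191 − 137) = 137 + 0.36 × 54 = 156.44 → 156

(93, 83, 156)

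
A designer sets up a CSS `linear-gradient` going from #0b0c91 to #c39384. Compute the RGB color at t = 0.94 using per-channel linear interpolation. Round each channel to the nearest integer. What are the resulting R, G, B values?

#0b0c91 → (11, 12, 145); #c39384 → (195, 147, 132).
R = 11 + 0.94 × (195 − 11) = 11 + 0.94 × 184 = 183.96 → 184
G = 12 + 0.94 × (147 − 12) = 12 + 0.94 × 135 = 138.9 → 139
B = 145 + 0.94 × (132 − 145) = 145 + 0.94 × -13 = 132.78 → 133

(184, 139, 133)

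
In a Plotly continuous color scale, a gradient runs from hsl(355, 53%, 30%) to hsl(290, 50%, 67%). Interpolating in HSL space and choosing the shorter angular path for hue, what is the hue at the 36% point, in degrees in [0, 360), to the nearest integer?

332

Hue arc: Δh = 290 − 355 = -65° (|Δh| ≤ 180, already the shorter path).
H = 355 + 0.36 × (-65) = 331.6 → 332°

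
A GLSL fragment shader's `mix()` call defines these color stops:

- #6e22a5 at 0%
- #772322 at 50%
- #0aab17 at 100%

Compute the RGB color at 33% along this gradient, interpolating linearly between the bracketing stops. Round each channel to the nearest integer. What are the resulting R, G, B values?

33% lies between the 0% and 50% stops, so the local fraction is t = (33 − 0)/(50 − 0) = 33/50 ≈ 0.66.
#6e22a5 → (110, 34, 165); #772322 → (119, 35, 34).
R = 110 + 0.66 × (119 − 110) = 115.94 → 116
G = 34 + 0.66 × (35 − 34) = 34.66 → 35
B = 165 + 0.66 × (34 − 165) = 78.54 → 79

(116, 35, 79)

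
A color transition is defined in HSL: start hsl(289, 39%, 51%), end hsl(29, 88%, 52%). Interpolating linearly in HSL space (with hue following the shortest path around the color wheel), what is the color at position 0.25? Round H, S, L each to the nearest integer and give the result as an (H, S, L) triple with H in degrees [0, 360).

(314, 51, 51)

Hue: 29 − 289 = -260°, but |-260| > 180 so the shorter arc goes the other way: Δh = -260 + 360 = 100°.
H = 289 + 0.25 × (100) = 314 → 314°
S = 39 + 0.25 × (88 − 39) = 51.25 → 51%
L = 51 + 0.25 × (52 − 51) = 51.25 → 51%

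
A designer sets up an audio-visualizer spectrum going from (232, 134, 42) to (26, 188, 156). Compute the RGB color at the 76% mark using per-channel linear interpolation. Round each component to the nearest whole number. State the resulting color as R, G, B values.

(75, 175, 129)

76% corresponds to t = 0.76.
R = 232 + 0.76 × (26 − 232) = 232 + 0.76 × -206 = 75.44 → 75
G = 134 + 0.76 × (188 − 134) = 134 + 0.76 × 54 = 175.04 → 175
B = 42 + 0.76 × (156 − 42) = 42 + 0.76 × 114 = 128.64 → 129
So the blended color is (75, 175, 129), about #4baf81.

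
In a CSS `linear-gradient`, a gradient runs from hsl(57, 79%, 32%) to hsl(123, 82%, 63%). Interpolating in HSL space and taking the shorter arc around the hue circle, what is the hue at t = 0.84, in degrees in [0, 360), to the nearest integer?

112

Hue arc: Δh = 123 − 57 = 66° (|Δh| ≤ 180, already the shorter path).
H = 57 + 0.84 × (66) = 112.44 → 112°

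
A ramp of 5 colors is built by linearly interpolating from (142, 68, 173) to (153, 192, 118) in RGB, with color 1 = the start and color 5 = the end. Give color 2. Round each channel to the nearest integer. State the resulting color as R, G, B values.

With 5 swatches and endpoints inclusive, swatch 2 sits at t = (2 − 1)/(5 − 1) = 1/4 ≈ 0.25.
R = 142 + 0.25 × (153 − 142) = 144.75 → 145
G = 68 + 0.25 × (192 − 68) = 99 → 99
B = 173 + 0.25 × (118 − 173) = 159.25 → 159

(145, 99, 159)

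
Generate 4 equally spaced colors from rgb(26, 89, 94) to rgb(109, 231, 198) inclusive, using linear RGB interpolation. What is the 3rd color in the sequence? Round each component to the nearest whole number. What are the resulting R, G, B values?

With 4 swatches and endpoints inclusive, swatch 3 sits at t = (3 − 1)/(4 − 1) = 2/3 ≈ 0.6667.
R = 26 + 0.6667 × (109 − 26) = 81.336 → 81
G = 89 + 0.6667 × (231 − 89) = 183.671 → 184
B = 94 + 0.6667 × (198 − 94) = 163.337 → 163

(81, 184, 163)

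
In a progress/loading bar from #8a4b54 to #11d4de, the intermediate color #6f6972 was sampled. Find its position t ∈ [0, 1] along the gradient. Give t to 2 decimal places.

Invert the lerp on the B channel (largest span, 138): t = (114 − 84) / (222 − 84) = 30/138 = 0.21739.
Check on R: (111 − 138)/(17 − 138) = 0.2231 ✓

0.22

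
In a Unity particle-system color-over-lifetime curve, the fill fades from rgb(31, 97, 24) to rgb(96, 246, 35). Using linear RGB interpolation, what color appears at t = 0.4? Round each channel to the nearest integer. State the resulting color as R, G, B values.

(57, 157, 28)

R = 31 + 0.4 × (96 − 31) = 31 + 0.4 × 65 = 57 → 57
G = 97 + 0.4 × (246 − 97) = 97 + 0.4 × 149 = 156.6 → 157
B = 24 + 0.4 × (35 − 24) = 24 + 0.4 × 11 = 28.4 → 28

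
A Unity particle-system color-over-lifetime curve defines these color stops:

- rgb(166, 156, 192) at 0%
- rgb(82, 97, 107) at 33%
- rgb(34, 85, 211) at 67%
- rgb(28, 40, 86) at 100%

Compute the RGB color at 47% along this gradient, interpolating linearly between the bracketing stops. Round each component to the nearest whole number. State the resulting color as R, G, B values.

47% lies between the 33% and 67% stops, so the local fraction is t = (47 − 33)/(67 − 33) = 14/34 ≈ 0.4118.
R = 82 + 0.4118 × (34 − 82) = 62.234 → 62
G = 97 + 0.4118 × (85 − 97) = 92.058 → 92
B = 107 + 0.4118 × (211 − 107) = 149.827 → 150

(62, 92, 150)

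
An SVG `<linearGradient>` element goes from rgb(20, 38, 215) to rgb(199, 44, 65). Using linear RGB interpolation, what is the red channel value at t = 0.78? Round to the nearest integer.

R = 20 + 0.78 × (199 − 20) = 159.62 → 160

160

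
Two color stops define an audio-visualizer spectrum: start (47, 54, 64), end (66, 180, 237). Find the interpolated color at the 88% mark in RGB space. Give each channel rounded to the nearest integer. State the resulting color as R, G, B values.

(64, 165, 216)

88% corresponds to t = 0.88.
R = 47 + 0.88 × (66 − 47) = 47 + 0.88 × 19 = 63.72 → 64
G = 54 + 0.88 × (180 − 54) = 54 + 0.88 × 126 = 164.88 → 165
B = 64 + 0.88 × (237 − 64) = 64 + 0.88 × 173 = 216.24 → 216
So the blended color is (64, 165, 216), about #40a5d8.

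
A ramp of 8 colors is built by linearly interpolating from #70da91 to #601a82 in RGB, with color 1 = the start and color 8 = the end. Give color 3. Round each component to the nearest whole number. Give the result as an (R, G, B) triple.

(107, 163, 141)

With 8 swatches and endpoints inclusive, swatch 3 sits at t = (3 − 1)/(8 − 1) = 2/7 ≈ 0.2857.
#70da91 → (112, 218, 145); #601a82 → (96, 26, 130).
R = 112 + 0.2857 × (96 − 112) = 107.429 → 107
G = 218 + 0.2857 × (26 − 218) = 163.146 → 163
B = 145 + 0.2857 × (130 − 145) = 140.714 → 141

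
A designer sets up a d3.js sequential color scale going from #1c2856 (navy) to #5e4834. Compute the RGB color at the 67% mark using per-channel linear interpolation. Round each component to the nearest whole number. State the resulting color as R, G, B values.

(72, 61, 63)

#1c2856 → (28, 40, 86); #5e4834 → (94, 72, 52).
67% corresponds to t = 0.67.
R = 28 + 0.67 × (94 − 28) = 28 + 0.67 × 66 = 72.22 → 72
G = 40 + 0.67 × (72 − 40) = 40 + 0.67 × 32 = 61.44 → 61
B = 86 + 0.67 × (52 − 86) = 86 + 0.67 × -34 = 63.22 → 63
So the blended color is (72, 61, 63), about #483d3f.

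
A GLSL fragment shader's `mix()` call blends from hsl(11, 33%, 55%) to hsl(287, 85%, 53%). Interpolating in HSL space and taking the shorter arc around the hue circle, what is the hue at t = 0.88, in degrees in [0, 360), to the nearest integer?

297

Hue: 287 − 11 = 276°, but |276| > 180 so the shorter arc goes the other way: Δh = 276 − 360 = -84°.
H = 11 + 0.88 × (-84) = -62.92 → -63 → -63 mod 360 = 297°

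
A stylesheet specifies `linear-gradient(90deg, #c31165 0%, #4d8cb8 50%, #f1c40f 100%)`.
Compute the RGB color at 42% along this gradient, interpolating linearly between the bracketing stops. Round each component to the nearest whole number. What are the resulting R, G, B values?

42% lies between the 0% and 50% stops, so the local fraction is t = (42 − 0)/(50 − 0) = 42/50 ≈ 0.84.
#c31165 → (195, 17, 101); #4d8cb8 → (77, 140, 184).
R = 195 + 0.84 × (77 − 195) = 95.88 → 96
G = 17 + 0.84 × (140 − 17) = 120.32 → 120
B = 101 + 0.84 × (184 − 101) = 170.72 → 171

(96, 120, 171)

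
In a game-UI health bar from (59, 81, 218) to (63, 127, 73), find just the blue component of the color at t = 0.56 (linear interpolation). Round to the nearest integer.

B = 218 + 0.56 × (73 − 218) = 136.8 → 137

137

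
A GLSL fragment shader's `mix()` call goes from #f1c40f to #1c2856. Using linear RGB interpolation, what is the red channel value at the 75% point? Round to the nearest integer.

81

R₁ = 241 (from #f1c40f), R₂ = 28 (from #1c2856).
R = 241 + 0.75 × (28 − 241) = 81.25 → 81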